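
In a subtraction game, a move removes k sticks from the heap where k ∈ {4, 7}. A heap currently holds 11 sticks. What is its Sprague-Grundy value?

Grundy values for subtraction set {4, 7}:
g(0) = mex{} = 0
g(1) = mex{} = 0
g(2) = mex{} = 0
g(3) = mex{} = 0
g(4) = mex{0} = 1
g(5) = mex{0} = 1
g(6) = mex{0} = 1
g(7) = mex{0} = 1
g(8) = mex{0,1} = 2
g(9) = mex{0,1} = 2
g(10) = mex{0,1} = 2
g(11) = mex{1} = 0
So g(11) = 0.

0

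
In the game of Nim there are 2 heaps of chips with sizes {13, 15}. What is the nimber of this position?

Nim-sum: 13 ^ 15 = 2.

2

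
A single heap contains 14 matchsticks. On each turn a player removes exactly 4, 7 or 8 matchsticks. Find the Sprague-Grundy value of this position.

Compute g(0), g(1), … for moves {4, 7, 8}:
k:     0  1  2  3  4  5  6  7  8  9 10 11 12 13 14
g(k):  0  0  0  0  1  1  1  1  2  2  2  2  0  0  0
So g(14) = 0.

0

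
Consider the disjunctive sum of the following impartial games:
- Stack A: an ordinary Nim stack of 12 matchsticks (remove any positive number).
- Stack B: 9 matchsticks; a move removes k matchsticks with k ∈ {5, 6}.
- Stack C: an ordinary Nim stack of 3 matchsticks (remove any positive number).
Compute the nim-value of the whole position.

Stack A is a plain Nim stack of size 12, so its Grundy value is 12.
Build the Grundy sequence for stack B with g(k) = mex{g(k−s) : s ∈ {5, 6}, s ≤ k}:
k:     0  1  2  3  4  5  6  7  8  9
g(k):  0  0  0  0  0  1  1  1  1  1
So g(9) = 1.
Stack C is a plain Nim stack of size 3, so its Grundy value is 3.
By the Sprague-Grundy theorem, the Grundy value of a sum of independent games is the XOR of the component values.
Combined value = 12 XOR 1 XOR 3 = 14.

14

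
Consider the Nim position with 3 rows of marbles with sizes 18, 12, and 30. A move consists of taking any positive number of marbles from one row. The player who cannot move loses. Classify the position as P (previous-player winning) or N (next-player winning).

Bitwise XOR of the heap sizes:
  10010  (18)
  01100  (12)
  11110  (30)
  -----
  00000  (0)
The nim-sum is 0, so this is a P-position: the player to move is in a losing position under optimal play.

P-position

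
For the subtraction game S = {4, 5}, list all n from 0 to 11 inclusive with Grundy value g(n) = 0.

0, 1, 2, 3, 9, 10, 11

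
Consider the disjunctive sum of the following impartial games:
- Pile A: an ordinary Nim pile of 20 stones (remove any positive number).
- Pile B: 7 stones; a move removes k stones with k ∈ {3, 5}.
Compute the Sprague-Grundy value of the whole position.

Pile A is a plain Nim pile of size 20, so its Grundy value is 20.
For pile B, compute g(0), g(1), … with moves {3, 5}:
k:     0  1  2  3  4  5  6  7
g(k):  0  0  0  1  1  1  2  2
So g(7) = 2.
The value of a disjunctive sum is the nim-sum of the parts.
Combined value = 20 ⊕ 2 = 22.

22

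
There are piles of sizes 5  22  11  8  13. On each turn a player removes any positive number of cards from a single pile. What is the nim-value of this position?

29

Nim-sum: 5 ^ 22 ^ 11 ^ 8 ^ 13 = 29.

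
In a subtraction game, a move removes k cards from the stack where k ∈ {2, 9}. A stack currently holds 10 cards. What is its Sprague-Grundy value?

1

Compute g(0), g(1), … for moves {2, 9}:
g(0) = mex{} = 0
g(1) = mex{} = 0
g(2) = mex{0} = 1
g(3) = mex{0} = 1
g(4) = mex{1} = 0
g(5) = mex{1} = 0
g(6) = mex{0} = 1
g(7) = mex{0} = 1
g(8) = mex{1} = 0
g(9) = mex{0,1} = 2
g(10) = mex{0} = 1
So g(10) = 1.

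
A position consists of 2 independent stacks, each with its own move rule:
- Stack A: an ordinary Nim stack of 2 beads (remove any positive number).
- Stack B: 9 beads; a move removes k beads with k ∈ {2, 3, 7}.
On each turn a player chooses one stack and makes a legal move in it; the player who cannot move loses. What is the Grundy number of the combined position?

Stack A is a plain Nim stack of size 2, so its Grundy value is 2.
Build the Grundy sequence for stack B with g(k) = mex{g(k−s) : s ∈ {2, 3, 7}, s ≤ k}:
g(0) = mex{} = 0
g(1) = mex{} = 0
g(2) = mex{0} = 1
g(3) = mex{0} = 1
g(4) = mex{0,1} = 2
g(5) = mex{1} = 0
g(6) = mex{1,2} = 0
g(7) = mex{0,2} = 1
g(8) = mex{0} = 1
g(9) = mex{0,1} = 2
So g(9) = 2.
The value of a disjunctive sum is the nim-sum of the parts.
Combined value = 2 XOR 2 = 0.

0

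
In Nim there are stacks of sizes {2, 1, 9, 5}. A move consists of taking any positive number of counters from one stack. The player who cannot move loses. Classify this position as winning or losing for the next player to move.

Nim-sum: 2 ⊕ 1 ⊕ 9 ⊕ 5 = 15.
The nim-sum is 15 ≠ 0, so this is an N-position: the player to move can win.

Winning position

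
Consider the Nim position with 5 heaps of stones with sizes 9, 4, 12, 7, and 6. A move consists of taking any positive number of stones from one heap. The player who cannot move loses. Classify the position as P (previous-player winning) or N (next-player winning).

Compute the nim-sum pairwise:
9 ^ 4 = 13
13 ^ 12 = 1
1 ^ 7 = 6
6 ^ 6 = 0
The nim-sum is 0, so this is a P-position: the player to move is in a losing position under optimal play.

P-position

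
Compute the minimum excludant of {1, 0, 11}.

2

The values 0, 1 are all present; 2 is the first non-negative integer missing from the set.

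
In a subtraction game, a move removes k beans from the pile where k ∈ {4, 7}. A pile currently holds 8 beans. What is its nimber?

2

Build the Grundy sequence with g(k) = mex{g(k−s) : s ∈ {4, 7}, s ≤ k}:
g(0) = mex{} = 0
g(1) = mex{} = 0
g(2) = mex{} = 0
g(3) = mex{} = 0
g(4) = mex{0} = 1
g(5) = mex{0} = 1
g(6) = mex{0} = 1
g(7) = mex{0} = 1
g(8) = mex{0,1} = 2
So g(8) = 2.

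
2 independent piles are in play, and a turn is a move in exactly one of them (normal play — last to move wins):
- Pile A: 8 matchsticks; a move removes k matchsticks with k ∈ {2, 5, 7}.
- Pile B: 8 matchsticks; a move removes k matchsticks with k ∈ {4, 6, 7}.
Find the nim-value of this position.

0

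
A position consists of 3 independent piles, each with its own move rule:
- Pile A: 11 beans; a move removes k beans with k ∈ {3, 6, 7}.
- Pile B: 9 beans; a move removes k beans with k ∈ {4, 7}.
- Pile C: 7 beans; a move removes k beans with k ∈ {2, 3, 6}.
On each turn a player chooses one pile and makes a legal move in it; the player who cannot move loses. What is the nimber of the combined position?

Build the Grundy sequence for pile A with g(k) = mex{g(k−s) : s ∈ {3, 6, 7}, s ≤ k}:
k:     0  1  2  3  4  5  6  7  8  9 10 11
g(k):  0  0  0  1  1  1  2  2  2  3  0  0
So g(11) = 0.
Build the Grundy sequence for pile B with g(k) = mex{g(k−s) : s ∈ {4, 7}, s ≤ k}:
g(0) = mex{} = 0
g(1) = mex{} = 0
g(2) = mex{} = 0
g(3) = mex{} = 0
g(4) = mex{0} = 1
g(5) = mex{0} = 1
g(6) = mex{0} = 1
g(7) = mex{0} = 1
g(8) = mex{0,1} = 2
g(9) = mex{0,1} = 2
So g(9) = 2.
Grundy values for pile C (subtraction set {2, 3, 6}):
g(0) = mex{} = 0
g(1) = mex{} = 0
g(2) = mex{0} = 1
g(3) = mex{0} = 1
g(4) = mex{0,1} = 2
g(5) = mex{1} = 0
g(6) = mex{0,1,2} = 3
g(7) = mex{0,2} = 1
So g(7) = 1.
The value of a disjunctive sum is the nim-sum of the parts.
Combined value = 0 ⊕ 2 ⊕ 1 = 3.

3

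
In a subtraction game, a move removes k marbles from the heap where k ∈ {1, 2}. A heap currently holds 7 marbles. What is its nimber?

Grundy values for subtraction set {1, 2}:
g(0) = mex{} = 0
g(1) = mex{0} = 1
g(2) = mex{0,1} = 2
g(3) = mex{1,2} = 0
g(4) = mex{0,2} = 1
g(5) = mex{0,1} = 2
g(6) = mex{1,2} = 0
g(7) = mex{0,2} = 1
So g(7) = 1.

1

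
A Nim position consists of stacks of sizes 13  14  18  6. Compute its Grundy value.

23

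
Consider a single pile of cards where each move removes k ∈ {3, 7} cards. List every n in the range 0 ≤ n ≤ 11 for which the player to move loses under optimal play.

0, 1, 2, 6, 10, 11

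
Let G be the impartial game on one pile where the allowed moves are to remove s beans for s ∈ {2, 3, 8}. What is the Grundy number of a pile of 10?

0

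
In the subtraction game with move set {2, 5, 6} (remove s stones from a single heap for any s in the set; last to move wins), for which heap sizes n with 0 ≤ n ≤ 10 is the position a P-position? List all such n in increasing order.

Compute g(0), g(1), … for moves {2, 5, 6}:
k:     0  1  2  3  4  5  6  7  8  9 10
g(k):  0  0  1  1  0  2  1  3  0  2  1
The P-positions (g = 0) in 0..10 are 0, 1, 4, 8.

0, 1, 4, 8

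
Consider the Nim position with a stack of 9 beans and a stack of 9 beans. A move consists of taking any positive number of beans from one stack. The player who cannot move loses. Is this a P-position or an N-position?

Nim-sum: 9 ⊕ 9 = 0.
The nim-sum is 0, so this is a P-position: the player to move is in a losing position under optimal play.

P-position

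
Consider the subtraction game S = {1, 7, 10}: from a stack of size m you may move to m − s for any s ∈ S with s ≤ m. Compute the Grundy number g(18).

1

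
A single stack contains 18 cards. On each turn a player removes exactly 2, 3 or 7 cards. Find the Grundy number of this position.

1

Grundy values for subtraction set {2, 3, 7}:
k:     0  1  2  3  4  5  6  7  8  9 10 11 12 13 14 15 16 17 18
g(k):  0  0  1  1  2  0  0  1  1  2  0  0  1  1  2  0  0  1  1
So g(18) = 1.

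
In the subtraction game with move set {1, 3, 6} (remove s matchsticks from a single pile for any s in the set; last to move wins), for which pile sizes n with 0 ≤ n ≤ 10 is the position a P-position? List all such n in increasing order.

Grundy values for subtraction set {1, 3, 6}:
k:     0  1  2  3  4  5  6  7  8  9 10
g(k):  0  1  0  1  0  1  2  3  2  0  1
The P-positions (g = 0) in 0..10 are 0, 2, 4, 9.

0, 2, 4, 9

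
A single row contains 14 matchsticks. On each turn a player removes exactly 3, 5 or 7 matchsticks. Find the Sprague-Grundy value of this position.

Compute g(0), g(1), … for moves {3, 5, 7}:
g(0) = mex{} = 0
g(1) = mex{} = 0
g(2) = mex{} = 0
g(3) = mex{0} = 1
g(4) = mex{0} = 1
g(5) = mex{0} = 1
g(6) = mex{0,1} = 2
g(7) = mex{0,1} = 2
g(8) = mex{0,1} = 2
g(9) = mex{0,1,2} = 3
g(10) = mex{1,2} = 0
g(11) = mex{1,2} = 0
g(12) = mex{1,2,3} = 0
g(13) = mex{0,2} = 1
g(14) = mex{0,2,3} = 1
So g(14) = 1.

1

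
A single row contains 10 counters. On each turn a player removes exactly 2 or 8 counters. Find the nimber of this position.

Compute g(0), g(1), … for moves {2, 8}:
g(0) = mex{} = 0
g(1) = mex{} = 0
g(2) = mex{0} = 1
g(3) = mex{0} = 1
g(4) = mex{1} = 0
g(5) = mex{1} = 0
g(6) = mex{0} = 1
g(7) = mex{0} = 1
g(8) = mex{0,1} = 2
g(9) = mex{0,1} = 2
g(10) = mex{1,2} = 0
So g(10) = 0.

0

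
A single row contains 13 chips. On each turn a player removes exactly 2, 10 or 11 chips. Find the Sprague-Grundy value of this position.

0

Grundy values for subtraction set {2, 10, 11}:
g(0) = mex{} = 0
g(1) = mex{} = 0
g(2) = mex{0} = 1
g(3) = mex{0} = 1
g(4) = mex{1} = 0
g(5) = mex{1} = 0
g(6) = mex{0} = 1
g(7) = mex{0} = 1
g(8) = mex{1} = 0
g(9) = mex{1} = 0
g(10) = mex{0} = 1
g(11) = mex{0} = 1
g(12) = mex{0,1} = 2
g(13) = mex{1} = 0
So g(13) = 0.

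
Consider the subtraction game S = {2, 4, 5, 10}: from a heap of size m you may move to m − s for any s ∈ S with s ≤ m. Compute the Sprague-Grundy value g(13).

Compute g(0), g(1), … for moves {2, 4, 5, 10}:
k:     0  1  2  3  4  5  6  7  8  9 10 11 12 13
g(k):  0  0  1  1  2  2  3  0  0  1  1  2  2  3
So g(13) = 3.

3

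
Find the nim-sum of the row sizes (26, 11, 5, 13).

Bitwise XOR of the heap sizes:
  11010  (26)
  01011  (11)
  00101  (5)
  01101  (13)
  -----
  11001  (25)

25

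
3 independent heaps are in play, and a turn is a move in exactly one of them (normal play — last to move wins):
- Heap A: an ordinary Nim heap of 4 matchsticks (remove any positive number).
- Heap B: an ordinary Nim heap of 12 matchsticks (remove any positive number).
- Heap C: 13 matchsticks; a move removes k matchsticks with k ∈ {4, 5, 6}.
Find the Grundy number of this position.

8

Heap A is a plain Nim heap of size 4, so its Grundy value is 4.
Heap B is a plain Nim heap of size 12, so its Grundy value is 12.
Grundy values for heap C (subtraction set {4, 5, 6}):
k:     0  1  2  3  4  5  6  7  8  9 10 11 12 13
g(k):  0  0  0  0  1  1  1  1  2  2  0  0  0  0
So g(13) = 0.
The value of a disjunctive sum is the nim-sum of the parts.
Combined value = 4 ⊕ 12 ⊕ 0 = 8.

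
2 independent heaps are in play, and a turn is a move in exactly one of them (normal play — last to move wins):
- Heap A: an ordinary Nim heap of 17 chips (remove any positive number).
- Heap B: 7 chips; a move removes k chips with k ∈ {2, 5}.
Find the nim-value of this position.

17

Heap A is a plain Nim heap of size 17, so its Grundy value is 17.
Grundy values for heap B (subtraction set {2, 5}):
k:     0  1  2  3  4  5  6  7
g(k):  0  0  1  1  0  2  1  0
So g(7) = 0.
The value of a disjunctive sum is the nim-sum of the parts.
Combined value = 17 XOR 0 = 17.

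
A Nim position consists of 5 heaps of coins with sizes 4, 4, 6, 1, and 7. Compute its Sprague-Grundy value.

Compute the nim-sum pairwise:
4 ⊕ 4 = 0
0 ⊕ 6 = 6
6 ⊕ 1 = 7
7 ⊕ 7 = 0

0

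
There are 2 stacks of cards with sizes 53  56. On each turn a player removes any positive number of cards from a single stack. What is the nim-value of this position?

13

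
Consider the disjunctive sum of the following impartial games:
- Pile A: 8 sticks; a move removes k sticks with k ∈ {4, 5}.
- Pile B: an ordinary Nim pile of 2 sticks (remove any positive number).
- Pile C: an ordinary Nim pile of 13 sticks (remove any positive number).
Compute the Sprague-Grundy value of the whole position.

Grundy values for pile A (subtraction set {4, 5}):
k:     0  1  2  3  4  5  6  7  8
g(k):  0  0  0  0  1  1  1  1  2
So g(8) = 2.
Pile B is a plain Nim pile of size 2, so its Grundy value is 2.
Pile C is a plain Nim pile of size 13, so its Grundy value is 13.
The value of a disjunctive sum is the nim-sum of the parts.
Combined value = 2 ⊕ 2 ⊕ 13 = 13.

13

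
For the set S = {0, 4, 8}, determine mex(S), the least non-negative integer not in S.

0 is in the set but 1 is not, so the mex is 1.

1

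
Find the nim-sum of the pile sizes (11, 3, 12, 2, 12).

Compute the nim-sum pairwise:
11 XOR 3 = 8
8 XOR 12 = 4
4 XOR 2 = 6
6 XOR 12 = 10

10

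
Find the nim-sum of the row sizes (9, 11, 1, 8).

11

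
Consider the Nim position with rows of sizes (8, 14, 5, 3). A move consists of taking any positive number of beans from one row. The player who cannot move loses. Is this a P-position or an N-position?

P-position

Nim-sum: 8 ⊕ 14 ⊕ 5 ⊕ 3 = 0.
The nim-sum is 0, so this is a P-position: the player to move is in a losing position under optimal play.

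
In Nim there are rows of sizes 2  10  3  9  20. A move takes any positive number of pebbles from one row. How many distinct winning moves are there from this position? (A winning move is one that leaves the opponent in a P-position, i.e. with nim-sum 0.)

Nim-sum: 2 XOR 10 XOR 3 XOR 9 XOR 20 = 22.
The overall nim-sum is X = 22. A row of size p has a winning move iff p XOR X < p (reduce it to p XOR X).
  2: 2 XOR 22 = 20 ≥ 2 — no move.
  10: 10 XOR 22 = 28 ≥ 10 — no move.
  3: 3 XOR 22 = 21 ≥ 3 — no move.
  9: 9 XOR 22 = 31 ≥ 9 — no move.
  20: 20 XOR 22 = 2 < 20 — winning move (to 2).
That gives 1 winning move.

1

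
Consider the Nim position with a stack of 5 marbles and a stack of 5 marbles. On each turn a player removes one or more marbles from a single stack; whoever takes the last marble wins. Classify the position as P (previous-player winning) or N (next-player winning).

P-position

Compute the nim-sum pairwise:
5 ⊕ 5 = 0
The nim-sum is 0, so this is a P-position: the player to move is in a losing position under optimal play.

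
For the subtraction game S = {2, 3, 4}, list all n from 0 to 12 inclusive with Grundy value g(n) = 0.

Grundy values for subtraction set {2, 3, 4}:
g(0) = mex{} = 0
g(1) = mex{} = 0
g(2) = mex{0} = 1
g(3) = mex{0} = 1
g(4) = mex{0,1} = 2
g(5) = mex{0,1} = 2
g(6) = mex{1,2} = 0
g(7) = mex{1,2} = 0
g(8) = mex{0,2} = 1
g(9) = mex{0,2} = 1
g(10) = mex{0,1} = 2
g(11) = mex{0,1} = 2
g(12) = mex{1,2} = 0
The P-positions (g = 0) in 0..12 are 0, 1, 6, 7, 12.

0, 1, 6, 7, 12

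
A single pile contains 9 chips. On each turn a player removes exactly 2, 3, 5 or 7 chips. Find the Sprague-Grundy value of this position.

0

Compute g(0), g(1), … for moves {2, 3, 5, 7}:
k:     0  1  2  3  4  5  6  7  8  9
g(k):  0  0  1  1  2  2  3  3  4  0
So g(9) = 0.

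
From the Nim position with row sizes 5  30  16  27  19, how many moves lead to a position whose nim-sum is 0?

3

Compute the nim-sum pairwise:
5 ⊕ 30 = 27
27 ⊕ 16 = 11
11 ⊕ 27 = 16
16 ⊕ 19 = 3
The overall nim-sum is X = 3. A row of size p has a winning move iff p XOR X < p (reduce it to p XOR X).
  5: 5 XOR 3 = 6 ≥ 5 — no move.
  30: 30 XOR 3 = 29 < 30 — winning move (to 29).
  16: 16 XOR 3 = 19 ≥ 16 — no move.
  27: 27 XOR 3 = 24 < 27 — winning move (to 24).
  19: 19 XOR 3 = 16 < 19 — winning move (to 16).
That gives 3 winning moves.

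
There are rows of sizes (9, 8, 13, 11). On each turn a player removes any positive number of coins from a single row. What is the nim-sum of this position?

Nim-sum: 9 XOR 8 XOR 13 XOR 11 = 7.

7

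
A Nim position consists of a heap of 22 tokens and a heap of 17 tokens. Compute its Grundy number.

Nim-sum: 22 ⊕ 17 = 7.

7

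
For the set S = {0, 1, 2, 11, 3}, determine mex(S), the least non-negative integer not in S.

4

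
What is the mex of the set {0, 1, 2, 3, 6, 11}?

The values 0, 1, 2, 3 are all present; 4 is the first non-negative integer missing from the set.

4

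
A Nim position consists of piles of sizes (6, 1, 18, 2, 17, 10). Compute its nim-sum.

Write each in binary and XOR column by column:
  00110  (6)
  00001  (1)
  10010  (18)
  00010  (2)
  10001  (17)
  01010  (10)
  -----
  01100  (12)

12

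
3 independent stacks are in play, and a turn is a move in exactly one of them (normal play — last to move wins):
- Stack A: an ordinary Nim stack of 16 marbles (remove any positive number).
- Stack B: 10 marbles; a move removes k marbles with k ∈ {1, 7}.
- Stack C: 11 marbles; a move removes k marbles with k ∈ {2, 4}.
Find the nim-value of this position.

Stack A is a plain Nim stack of size 16, so its Grundy value is 16.
For stack B, compute g(0), g(1), … with moves {1, 7}:
k:     0  1  2  3  4  5  6  7  8  9 10
g(k):  0  1  0  1  0  1  0  1  0  1  0
So g(10) = 0.
Build the Grundy sequence for stack C with g(k) = mex{g(k−s) : s ∈ {2, 4}, s ≤ k}:
g(0) = mex{} = 0
g(1) = mex{} = 0
g(2) = mex{0} = 1
g(3) = mex{0} = 1
g(4) = mex{0,1} = 2
g(5) = mex{0,1} = 2
g(6) = mex{1,2} = 0
g(7) = mex{1,2} = 0
g(8) = mex{0,2} = 1
g(9) = mex{0,2} = 1
g(10) = mex{0,1} = 2
g(11) = mex{0,1} = 2
So g(11) = 2.
By the Sprague-Grundy theorem, the Grundy value of a sum of independent games is the XOR of the component values.
Combined value = 16 XOR 0 XOR 2 = 18.

18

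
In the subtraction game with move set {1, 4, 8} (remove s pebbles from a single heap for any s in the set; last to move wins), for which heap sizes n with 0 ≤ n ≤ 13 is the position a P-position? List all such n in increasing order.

0, 2, 5, 7, 12

Build the Grundy sequence with g(k) = mex{g(k−s) : s ∈ {1, 4, 8}, s ≤ k}:
g(0) = mex{} = 0
g(1) = mex{0} = 1
g(2) = mex{1} = 0
g(3) = mex{0} = 1
g(4) = mex{0,1} = 2
g(5) = mex{1,2} = 0
g(6) = mex{0} = 1
g(7) = mex{1} = 0
g(8) = mex{0,2} = 1
g(9) = mex{0,1} = 2
g(10) = mex{0,1,2} = 3
g(11) = mex{0,1,3} = 2
g(12) = mex{1,2} = 0
g(13) = mex{0,2} = 1
The P-positions (g = 0) in 0..13 are 0, 2, 5, 7, 12.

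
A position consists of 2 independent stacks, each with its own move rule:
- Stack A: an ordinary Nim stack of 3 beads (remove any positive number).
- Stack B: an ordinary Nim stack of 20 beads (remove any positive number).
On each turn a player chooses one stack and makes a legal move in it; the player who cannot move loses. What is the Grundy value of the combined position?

23

Stack A is a plain Nim stack of size 3, so its Grundy value is 3.
Stack B is a plain Nim stack of size 20, so its Grundy value is 20.
By the Sprague-Grundy theorem, the Grundy value of a sum of independent games is the XOR of the component values.
Combined value = 3 ⊕ 20 = 23.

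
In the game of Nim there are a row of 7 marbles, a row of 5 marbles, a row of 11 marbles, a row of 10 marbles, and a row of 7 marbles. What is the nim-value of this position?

4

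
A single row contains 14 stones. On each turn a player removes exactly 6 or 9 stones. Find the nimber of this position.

Grundy values for subtraction set {6, 9}:
g(0) = mex{} = 0
g(1) = mex{} = 0
g(2) = mex{} = 0
g(3) = mex{} = 0
g(4) = mex{} = 0
g(5) = mex{} = 0
g(6) = mex{0} = 1
g(7) = mex{0} = 1
g(8) = mex{0} = 1
g(9) = mex{0} = 1
g(10) = mex{0} = 1
g(11) = mex{0} = 1
g(12) = mex{0,1} = 2
g(13) = mex{0,1} = 2
g(14) = mex{0,1} = 2
So g(14) = 2.

2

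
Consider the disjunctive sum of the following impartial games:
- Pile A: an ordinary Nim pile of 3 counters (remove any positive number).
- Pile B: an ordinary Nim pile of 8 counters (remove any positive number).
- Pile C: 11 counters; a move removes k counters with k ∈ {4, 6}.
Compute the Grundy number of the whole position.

Pile A is a plain Nim pile of size 3, so its Grundy value is 3.
Pile B is a plain Nim pile of size 8, so its Grundy value is 8.
For pile C, compute g(0), g(1), … with moves {4, 6}:
g(0) = mex{} = 0
g(1) = mex{} = 0
g(2) = mex{} = 0
g(3) = mex{} = 0
g(4) = mex{0} = 1
g(5) = mex{0} = 1
g(6) = mex{0} = 1
g(7) = mex{0} = 1
g(8) = mex{0,1} = 2
g(9) = mex{0,1} = 2
g(10) = mex{1} = 0
g(11) = mex{1} = 0
So g(11) = 0.
The value of a disjunctive sum is the nim-sum of the parts.
Combined value = 3 ⊕ 8 ⊕ 0 = 11.

11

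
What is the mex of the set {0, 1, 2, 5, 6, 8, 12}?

3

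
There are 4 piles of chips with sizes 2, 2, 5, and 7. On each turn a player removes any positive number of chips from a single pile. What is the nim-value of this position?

2

Nim-sum: 2 ⊕ 2 ⊕ 5 ⊕ 7 = 2.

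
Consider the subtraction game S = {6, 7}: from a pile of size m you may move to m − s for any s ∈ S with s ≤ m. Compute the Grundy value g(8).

Compute g(0), g(1), … for moves {6, 7}:
g(0) = mex{} = 0
g(1) = mex{} = 0
g(2) = mex{} = 0
g(3) = mex{} = 0
g(4) = mex{} = 0
g(5) = mex{} = 0
g(6) = mex{0} = 1
g(7) = mex{0} = 1
g(8) = mex{0} = 1
So g(8) = 1.

1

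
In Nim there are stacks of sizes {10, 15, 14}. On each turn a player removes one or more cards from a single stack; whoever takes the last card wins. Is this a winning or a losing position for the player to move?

Winning position

Compute the nim-sum pairwise:
10 XOR 15 = 5
5 XOR 14 = 11
The nim-sum is 11 ≠ 0, so this is an N-position: the player to move can win.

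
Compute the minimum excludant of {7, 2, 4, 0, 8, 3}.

1

0 is in the set but 1 is not, so the mex is 1.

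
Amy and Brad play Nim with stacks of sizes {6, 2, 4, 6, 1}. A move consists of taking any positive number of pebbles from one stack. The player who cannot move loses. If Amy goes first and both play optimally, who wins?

Amy wins

Bitwise XOR of the heap sizes:
  110  (6)
  010  (2)
  100  (4)
  110  (6)
  001  (1)
  ---
  111  (7)
The nim-sum is 7 ≠ 0, so this is an N-position: the player to move can win; Amy has a winning move.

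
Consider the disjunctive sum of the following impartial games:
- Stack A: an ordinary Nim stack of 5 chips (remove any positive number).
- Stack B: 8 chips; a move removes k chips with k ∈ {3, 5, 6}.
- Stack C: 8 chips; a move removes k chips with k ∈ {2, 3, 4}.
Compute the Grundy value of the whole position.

6

Stack A is a plain Nim stack of size 5, so its Grundy value is 5.
For stack B, compute g(0), g(1), … with moves {3, 5, 6}:
k:     0  1  2  3  4  5  6  7  8
g(k):  0  0  0  1  1  1  2  2  2
So g(8) = 2.
Grundy values for stack C (subtraction set {2, 3, 4}):
g(0) = mex{} = 0
g(1) = mex{} = 0
g(2) = mex{0} = 1
g(3) = mex{0} = 1
g(4) = mex{0,1} = 2
g(5) = mex{0,1} = 2
g(6) = mex{1,2} = 0
g(7) = mex{1,2} = 0
g(8) = mex{0,2} = 1
So g(8) = 1.
By the Sprague-Grundy theorem, the Grundy value of a sum of independent games is the XOR of the component values.
Combined value = 5 XOR 2 XOR 1 = 6.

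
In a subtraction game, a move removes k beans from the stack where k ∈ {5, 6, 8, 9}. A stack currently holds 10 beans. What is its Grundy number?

2

Grundy values for subtraction set {5, 6, 8, 9}:
k:     0  1  2  3  4  5  6  7  8  9 10
g(k):  0  0  0  0  0  1  1  1  1  1  2
So g(10) = 2.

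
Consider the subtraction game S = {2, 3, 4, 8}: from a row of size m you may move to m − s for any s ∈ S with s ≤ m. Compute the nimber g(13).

Grundy values for subtraction set {2, 3, 4, 8}:
g(0) = mex{} = 0
g(1) = mex{} = 0
g(2) = mex{0} = 1
g(3) = mex{0} = 1
g(4) = mex{0,1} = 2
g(5) = mex{0,1} = 2
g(6) = mex{1,2} = 0
g(7) = mex{1,2} = 0
g(8) = mex{0,2} = 1
g(9) = mex{0,2} = 1
g(10) = mex{0,1} = 2
g(11) = mex{0,1} = 2
g(12) = mex{1,2} = 0
g(13) = mex{1,2} = 0
So g(13) = 0.

0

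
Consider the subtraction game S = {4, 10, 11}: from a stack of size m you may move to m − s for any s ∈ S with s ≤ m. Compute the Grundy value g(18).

Grundy values for subtraction set {4, 10, 11}:
k:     0  1  2  3  4  5  6  7  8  9 10 11 12 13 14 15 16 17 18
g(k):  0  0  0  0  1  1  1  1  0  0  2  2  1  1  3  0  0  0  2
So g(18) = 2.

2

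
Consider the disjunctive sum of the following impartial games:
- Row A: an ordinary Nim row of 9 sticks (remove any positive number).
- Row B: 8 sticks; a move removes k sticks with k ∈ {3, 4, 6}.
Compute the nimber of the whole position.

Row A is a plain Nim row of size 9, so its Grundy value is 9.
Build the Grundy sequence for row B with g(k) = mex{g(k−s) : s ∈ {3, 4, 6}, s ≤ k}:
g(0) = mex{} = 0
g(1) = mex{} = 0
g(2) = mex{} = 0
g(3) = mex{0} = 1
g(4) = mex{0} = 1
g(5) = mex{0} = 1
g(6) = mex{0,1} = 2
g(7) = mex{0,1} = 2
g(8) = mex{0,1} = 2
So g(8) = 2.
The value of a disjunctive sum is the nim-sum of the parts.
Combined value = 9 XOR 2 = 11.

11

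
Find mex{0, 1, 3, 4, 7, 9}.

2

The values 0, 1 are all present; 2 is the first non-negative integer missing from the set.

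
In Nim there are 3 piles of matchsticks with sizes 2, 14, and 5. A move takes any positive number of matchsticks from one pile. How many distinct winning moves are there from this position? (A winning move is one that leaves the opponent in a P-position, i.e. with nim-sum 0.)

In binary:
  0010  (2)
  1110  (14)
  0101  (5)
  ----
  1001  (9)
The overall nim-sum is X = 9. A pile of size p has a winning move iff p XOR X < p (reduce it to p XOR X).
  2: 2 XOR 9 = 11 ≥ 2 — no move.
  14: 14 XOR 9 = 7 < 14 — winning move (to 7).
  5: 5 XOR 9 = 12 ≥ 5 — no move.
That gives 1 winning move.

1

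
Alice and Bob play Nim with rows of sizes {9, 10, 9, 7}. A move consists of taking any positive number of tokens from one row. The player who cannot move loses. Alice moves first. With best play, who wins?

Alice wins

Compute the nim-sum pairwise:
9 ⊕ 10 = 3
3 ⊕ 9 = 10
10 ⊕ 7 = 13
The nim-sum is 13 ≠ 0, so this is an N-position: the player to move can win; Alice has a winning move.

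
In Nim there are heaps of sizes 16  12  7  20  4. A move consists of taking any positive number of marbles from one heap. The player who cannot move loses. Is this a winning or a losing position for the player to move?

Nim-sum: 16 ⊕ 12 ⊕ 7 ⊕ 20 ⊕ 4 = 11.
The nim-sum is 11 ≠ 0, so this is an N-position: the player to move can win.

Winning position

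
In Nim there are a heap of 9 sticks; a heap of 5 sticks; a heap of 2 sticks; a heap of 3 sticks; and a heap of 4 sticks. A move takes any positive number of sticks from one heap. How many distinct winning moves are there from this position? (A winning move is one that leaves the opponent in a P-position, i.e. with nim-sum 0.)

In binary:
  1001  (9)
  0101  (5)
  0010  (2)
  0011  (3)
  0100  (4)
  ----
  1001  (9)
The overall nim-sum is X = 9. A heap of size p has a winning move iff p XOR X < p (reduce it to p XOR X).
  9: 9 XOR 9 = 0 < 9 — winning move (to 0).
  5: 5 XOR 9 = 12 ≥ 5 — no move.
  2: 2 XOR 9 = 11 ≥ 2 — no move.
  3: 3 XOR 9 = 10 ≥ 3 — no move.
  4: 4 XOR 9 = 13 ≥ 4 — no move.
That gives 1 winning move.

1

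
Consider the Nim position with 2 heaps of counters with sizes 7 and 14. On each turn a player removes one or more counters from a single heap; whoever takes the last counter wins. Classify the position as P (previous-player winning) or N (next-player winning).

N-position

In binary:
  0111  (7)
  1110  (14)
  ----
  1001  (9)
The nim-sum is 9 ≠ 0, so this is an N-position: the player to move can win.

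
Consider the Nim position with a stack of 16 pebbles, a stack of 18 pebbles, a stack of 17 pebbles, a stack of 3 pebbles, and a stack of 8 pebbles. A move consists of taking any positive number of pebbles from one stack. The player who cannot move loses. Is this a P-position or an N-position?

Compute the nim-sum pairwise:
16 XOR 18 = 2
2 XOR 17 = 19
19 XOR 3 = 16
16 XOR 8 = 24
The nim-sum is 24 ≠ 0, so this is an N-position: the player to move can win.

N-position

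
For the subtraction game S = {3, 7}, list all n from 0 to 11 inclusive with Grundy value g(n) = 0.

0, 1, 2, 6, 10, 11

Grundy values for subtraction set {3, 7}:
k:     0  1  2  3  4  5  6  7  8  9 10 11
g(k):  0  0  0  1  1  1  0  2  2  1  0  0
The P-positions (g = 0) in 0..11 are 0, 1, 2, 6, 10, 11.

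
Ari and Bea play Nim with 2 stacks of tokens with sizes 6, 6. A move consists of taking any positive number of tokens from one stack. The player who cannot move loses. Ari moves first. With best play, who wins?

Bea wins

Compute the nim-sum pairwise:
6 ⊕ 6 = 0
The nim-sum is 0, so this is a P-position: the player to move is in a losing position under optimal play; Ari is about to move from it and so loses — Bea wins.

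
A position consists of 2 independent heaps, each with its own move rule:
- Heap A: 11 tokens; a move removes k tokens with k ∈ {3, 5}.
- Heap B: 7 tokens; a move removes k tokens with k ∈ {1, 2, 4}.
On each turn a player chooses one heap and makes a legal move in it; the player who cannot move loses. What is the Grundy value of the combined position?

0

For heap A, compute g(0), g(1), … with moves {3, 5}:
g(0) = mex{} = 0
g(1) = mex{} = 0
g(2) = mex{} = 0
g(3) = mex{0} = 1
g(4) = mex{0} = 1
g(5) = mex{0} = 1
g(6) = mex{0,1} = 2
g(7) = mex{0,1} = 2
g(8) = mex{1} = 0
g(9) = mex{1,2} = 0
g(10) = mex{1,2} = 0
g(11) = mex{0,2} = 1
So g(11) = 1.
Build the Grundy sequence for heap B with g(k) = mex{g(k−s) : s ∈ {1, 2, 4}, s ≤ k}:
g(0) = mex{} = 0
g(1) = mex{0} = 1
g(2) = mex{0,1} = 2
g(3) = mex{1,2} = 0
g(4) = mex{0,2} = 1
g(5) = mex{0,1} = 2
g(6) = mex{1,2} = 0
g(7) = mex{0,2} = 1
So g(7) = 1.
The value of a disjunctive sum is the nim-sum of the parts.
Combined value = 1 ⊕ 1 = 0.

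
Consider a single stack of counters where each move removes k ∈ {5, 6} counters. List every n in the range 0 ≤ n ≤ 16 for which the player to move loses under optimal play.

0, 1, 2, 3, 4, 11, 12, 13, 14, 15

Build the Grundy sequence with g(k) = mex{g(k−s) : s ∈ {5, 6}, s ≤ k}:
k:     0  1  2  3  4  5  6  7  8  9 10 11 12 13 14 15 16
g(k):  0  0  0  0  0  1  1  1  1  1  2  0  0  0  0  0  1
The P-positions (g = 0) in 0..16 are 0, 1, 2, 3, 4, 11, 12, 13, 14, 15.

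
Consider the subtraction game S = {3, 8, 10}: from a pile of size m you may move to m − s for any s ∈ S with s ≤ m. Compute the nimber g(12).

Compute g(0), g(1), … for moves {3, 8, 10}:
g(0) = mex{} = 0
g(1) = mex{} = 0
g(2) = mex{} = 0
g(3) = mex{0} = 1
g(4) = mex{0} = 1
g(5) = mex{0} = 1
g(6) = mex{1} = 0
g(7) = mex{1} = 0
g(8) = mex{0,1} = 2
g(9) = mex{0} = 1
g(10) = mex{0} = 1
g(11) = mex{0,1,2} = 3
g(12) = mex{0,1} = 2
So g(12) = 2.

2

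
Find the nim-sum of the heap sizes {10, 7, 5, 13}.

Bitwise XOR of the heap sizes:
  1010  (10)
  0111  (7)
  0101  (5)
  1101  (13)
  ----
  0101  (5)

5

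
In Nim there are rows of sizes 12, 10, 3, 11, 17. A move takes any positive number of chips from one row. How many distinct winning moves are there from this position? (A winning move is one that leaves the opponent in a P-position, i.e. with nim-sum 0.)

1

Nim-sum: 12 ^ 10 ^ 3 ^ 11 ^ 17 = 31.
The overall nim-sum is X = 31. A row of size p has a winning move iff p XOR X < p (reduce it to p XOR X).
  12: 12 XOR 31 = 19 ≥ 12 — no move.
  10: 10 XOR 31 = 21 ≥ 10 — no move.
  3: 3 XOR 31 = 28 ≥ 3 — no move.
  11: 11 XOR 31 = 20 ≥ 11 — no move.
  17: 17 XOR 31 = 14 < 17 — winning move (to 14).
That gives 1 winning move.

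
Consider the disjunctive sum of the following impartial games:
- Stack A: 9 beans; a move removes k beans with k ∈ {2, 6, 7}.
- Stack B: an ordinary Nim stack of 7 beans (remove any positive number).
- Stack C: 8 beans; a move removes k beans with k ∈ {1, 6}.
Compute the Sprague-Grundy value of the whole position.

6

Grundy values for stack A (subtraction set {2, 6, 7}):
g(0) = mex{} = 0
g(1) = mex{} = 0
g(2) = mex{0} = 1
g(3) = mex{0} = 1
g(4) = mex{1} = 0
g(5) = mex{1} = 0
g(6) = mex{0} = 1
g(7) = mex{0} = 1
g(8) = mex{0,1} = 2
g(9) = mex{1} = 0
So g(9) = 0.
Stack B is a plain Nim stack of size 7, so its Grundy value is 7.
For stack C, compute g(0), g(1), … with moves {1, 6}:
k:     0  1  2  3  4  5  6  7  8
g(k):  0  1  0  1  0  1  2  0  1
So g(8) = 1.
By the Sprague-Grundy theorem, the Grundy value of a sum of independent games is the XOR of the component values.
Combined value = 0 ⊕ 7 ⊕ 1 = 6.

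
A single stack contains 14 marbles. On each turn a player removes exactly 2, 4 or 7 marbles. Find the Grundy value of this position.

1

Compute g(0), g(1), … for moves {2, 4, 7}:
g(0) = mex{} = 0
g(1) = mex{} = 0
g(2) = mex{0} = 1
g(3) = mex{0} = 1
g(4) = mex{0,1} = 2
g(5) = mex{0,1} = 2
g(6) = mex{1,2} = 0
g(7) = mex{0,1,2} = 3
g(8) = mex{0,2} = 1
g(9) = mex{1,2,3} = 0
g(10) = mex{0,1} = 2
g(11) = mex{0,2,3} = 1
g(12) = mex{1,2} = 0
g(13) = mex{0,1} = 2
g(14) = mex{0,2,3} = 1
So g(14) = 1.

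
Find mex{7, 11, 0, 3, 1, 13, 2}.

The values 0, 1, 2, 3 are all present; 4 is the first non-negative integer missing from the set.

4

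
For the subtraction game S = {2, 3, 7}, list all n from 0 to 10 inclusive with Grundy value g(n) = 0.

0, 1, 5, 6, 10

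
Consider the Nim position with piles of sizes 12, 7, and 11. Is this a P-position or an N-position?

Compute the nim-sum pairwise:
12 ^ 7 = 11
11 ^ 11 = 0
The nim-sum is 0, so this is a P-position: the player to move is in a losing position under optimal play.

P-position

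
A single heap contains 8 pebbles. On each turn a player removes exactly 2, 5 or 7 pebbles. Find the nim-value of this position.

Grundy values for subtraction set {2, 5, 7}:
k:     0  1  2  3  4  5  6  7  8
g(k):  0  0  1  1  0  2  1  3  2
So g(8) = 2.

2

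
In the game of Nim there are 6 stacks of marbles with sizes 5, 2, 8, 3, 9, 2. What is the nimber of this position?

7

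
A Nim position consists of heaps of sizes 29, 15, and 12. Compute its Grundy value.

Compute the nim-sum pairwise:
29 XOR 15 = 18
18 XOR 12 = 30

30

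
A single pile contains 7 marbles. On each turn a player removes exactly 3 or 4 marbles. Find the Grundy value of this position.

Compute g(0), g(1), … for moves {3, 4}:
g(0) = mex{} = 0
g(1) = mex{} = 0
g(2) = mex{} = 0
g(3) = mex{0} = 1
g(4) = mex{0} = 1
g(5) = mex{0} = 1
g(6) = mex{0,1} = 2
g(7) = mex{1} = 0
So g(7) = 0.

0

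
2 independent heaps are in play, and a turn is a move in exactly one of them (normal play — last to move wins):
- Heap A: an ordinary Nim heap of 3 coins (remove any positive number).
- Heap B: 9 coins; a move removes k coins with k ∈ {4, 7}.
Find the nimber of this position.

1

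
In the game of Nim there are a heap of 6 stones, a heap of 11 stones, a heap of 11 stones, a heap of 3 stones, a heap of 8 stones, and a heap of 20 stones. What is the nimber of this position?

Compute the nim-sum pairwise:
6 ⊕ 11 = 13
13 ⊕ 11 = 6
6 ⊕ 3 = 5
5 ⊕ 8 = 13
13 ⊕ 20 = 25

25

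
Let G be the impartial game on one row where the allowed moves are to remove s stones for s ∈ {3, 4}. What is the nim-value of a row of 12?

Build the Grundy sequence with g(k) = mex{g(k−s) : s ∈ {3, 4}, s ≤ k}:
g(0) = mex{} = 0
g(1) = mex{} = 0
g(2) = mex{} = 0
g(3) = mex{0} = 1
g(4) = mex{0} = 1
g(5) = mex{0} = 1
g(6) = mex{0,1} = 2
g(7) = mex{1} = 0
g(8) = mex{1} = 0
g(9) = mex{1,2} = 0
g(10) = mex{0,2} = 1
g(11) = mex{0} = 1
g(12) = mex{0} = 1
So g(12) = 1.

1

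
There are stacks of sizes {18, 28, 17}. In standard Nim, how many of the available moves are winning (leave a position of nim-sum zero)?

3

Nim-sum: 18 ⊕ 28 ⊕ 17 = 31.
The overall nim-sum is X = 31. A stack of size p has a winning move iff p XOR X < p (reduce it to p XOR X).
  18: 18 XOR 31 = 13 < 18 — winning move (to 13).
  28: 28 XOR 31 = 3 < 28 — winning move (to 3).
  17: 17 XOR 31 = 14 < 17 — winning move (to 14).
That gives 3 winning moves.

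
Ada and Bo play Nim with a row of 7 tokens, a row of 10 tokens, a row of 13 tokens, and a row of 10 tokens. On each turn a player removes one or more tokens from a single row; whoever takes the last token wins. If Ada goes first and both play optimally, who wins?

Ada wins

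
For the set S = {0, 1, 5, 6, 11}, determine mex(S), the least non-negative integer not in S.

2

The values 0, 1 are all present; 2 is the first non-negative integer missing from the set.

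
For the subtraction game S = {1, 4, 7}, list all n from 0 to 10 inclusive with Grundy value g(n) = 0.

0, 2, 5, 8, 10

Grundy values for subtraction set {1, 4, 7}:
k:     0  1  2  3  4  5  6  7  8  9 10
g(k):  0  1  0  1  2  0  1  2  0  1  0
The P-positions (g = 0) in 0..10 are 0, 2, 5, 8, 10.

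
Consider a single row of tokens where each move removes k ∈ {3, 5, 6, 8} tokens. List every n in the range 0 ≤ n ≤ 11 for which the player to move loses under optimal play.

0, 1, 2, 11

Build the Grundy sequence with g(k) = mex{g(k−s) : s ∈ {3, 5, 6, 8}, s ≤ k}:
g(0) = mex{} = 0
g(1) = mex{} = 0
g(2) = mex{} = 0
g(3) = mex{0} = 1
g(4) = mex{0} = 1
g(5) = mex{0} = 1
g(6) = mex{0,1} = 2
g(7) = mex{0,1} = 2
g(8) = mex{0,1} = 2
g(9) = mex{0,1,2} = 3
g(10) = mex{0,1,2} = 3
g(11) = mex{1,2} = 0
The P-positions (g = 0) in 0..11 are 0, 1, 2, 11.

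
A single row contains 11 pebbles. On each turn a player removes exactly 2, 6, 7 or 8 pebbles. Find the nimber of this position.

Compute g(0), g(1), … for moves {2, 6, 7, 8}:
k:     0  1  2  3  4  5  6  7  8  9 10 11
g(k):  0  0  1  1  0  0  1  1  2  2  3  3
So g(11) = 3.

3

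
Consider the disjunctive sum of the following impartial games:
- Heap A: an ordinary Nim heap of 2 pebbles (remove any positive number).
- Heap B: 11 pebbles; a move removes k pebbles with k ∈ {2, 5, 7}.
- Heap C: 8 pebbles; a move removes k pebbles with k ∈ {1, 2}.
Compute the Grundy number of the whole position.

Heap A is a plain Nim heap of size 2, so its Grundy value is 2.
Grundy values for heap B (subtraction set {2, 5, 7}):
k:     0  1  2  3  4  5  6  7  8  9 10 11
g(k):  0  0  1  1  0  2  1  3  2  2  0  3
So g(11) = 3.
Grundy values for heap C (subtraction set {1, 2}):
k:     0  1  2  3  4  5  6  7  8
g(k):  0  1  2  0  1  2  0  1  2
So g(8) = 2.
By the Sprague-Grundy theorem, the Grundy value of a sum of independent games is the XOR of the component values.
Combined value = 2 ⊕ 3 ⊕ 2 = 3.

3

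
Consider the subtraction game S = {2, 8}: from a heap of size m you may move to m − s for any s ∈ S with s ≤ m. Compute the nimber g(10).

Grundy values for subtraction set {2, 8}:
k:     0  1  2  3  4  5  6  7  8  9 10
g(k):  0  0  1  1  0  0  1  1  2  2  0
So g(10) = 0.

0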